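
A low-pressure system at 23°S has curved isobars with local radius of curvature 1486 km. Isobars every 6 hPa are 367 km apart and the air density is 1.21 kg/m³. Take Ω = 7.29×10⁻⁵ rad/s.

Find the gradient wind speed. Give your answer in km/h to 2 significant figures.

Coriolis parameter at 23°S:
f = 2Ω sin φ = 2 × 7.29×10⁻⁵ × sin 23° = 5.70×10⁻⁵ s⁻¹
Pressure gradient: |∂P/∂n| = 600 Pa / 367000 m = 1.63×10⁻³ Pa/m
Geostrophic speed: V_g = |∂P/∂n|/(fρ) = 1.63×10⁻³/(5.70×10⁻⁵ × 1.21) = 23.7 m/s
Around a low, centrifugal force acts outward with Coriolis, so pressure-gradient force balances both:
(1/ρ)|∂P/∂n| = fV + V²/R  →  V² + fR·V − fR·V_g = 0
With fR = 5.70×10⁻⁵ × 1486×10³ m = 84.7 m/s:
V = [−fR + √((fR)² + 4 fR V_g)]/2 = [−84.7 + √(84.7² + 4×84.7×23.7)]/2 = 19.3 m/s
Subgeostrophic (V < V_g = 23.7 m/s), as expected around a low.
Converting: 19.3 m/s × 3.6 = 70 km/h

70 km/h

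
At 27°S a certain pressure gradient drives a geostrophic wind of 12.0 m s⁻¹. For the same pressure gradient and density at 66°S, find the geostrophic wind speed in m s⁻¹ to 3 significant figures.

With the same pressure gradient and density, V_g ∝ 1/f ∝ 1/sin φ.
V₂ = V₁ · sin φ₁ / sin φ₂ = 12.0 × sin 27° / sin 66°
V₂ = 12.0 × 0.4540/0.9135 = 5.96 m s⁻¹

5.96 m s⁻¹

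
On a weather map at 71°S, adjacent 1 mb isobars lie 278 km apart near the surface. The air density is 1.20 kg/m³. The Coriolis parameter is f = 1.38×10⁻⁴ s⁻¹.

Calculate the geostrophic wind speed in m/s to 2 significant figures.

Pressure gradient: |∂P/∂n| = 100 Pa / 278000 m = 3.60×10⁻⁴ Pa/m
Geostrophic balance (pressure-gradient force = Coriolis force):
V_g = (1/(fρ)) |∂P/∂n| = 3.60×10⁻⁴ / (1.38×10⁻⁴ × 1.20) = 2.17 m/s

2.2 m/s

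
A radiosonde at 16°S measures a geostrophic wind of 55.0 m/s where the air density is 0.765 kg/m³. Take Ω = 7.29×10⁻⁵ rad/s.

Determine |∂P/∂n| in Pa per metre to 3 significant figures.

Coriolis parameter at 16°S:
f = 2Ω sin φ = 2 × 7.29×10⁻⁵ × sin 16° = 4.02×10⁻⁵ s⁻¹
Geostrophic balance rearranged: |∂P/∂n| = f ρ V_g
|∂P/∂n| = 4.02×10⁻⁵ × 0.765 × 55.0 = 1.69×10⁻³ Pa/m

1.69×10⁻³ Pa/m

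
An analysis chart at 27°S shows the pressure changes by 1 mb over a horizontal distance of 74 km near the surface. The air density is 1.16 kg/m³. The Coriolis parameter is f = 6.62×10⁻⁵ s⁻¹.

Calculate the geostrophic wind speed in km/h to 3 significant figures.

63.4 km/h

Pressure gradient: |∂P/∂n| = 100 Pa / 74000 m = 1.35×10⁻³ Pa/m
Geostrophic balance (pressure-gradient force = Coriolis force):
V_g = (1/(fρ)) |∂P/∂n| = 1.35×10⁻³ / (6.62×10⁻⁵ × 1.16) = 17.6 m/s
Converting: 17.6 m/s × 3.6 = 63.4 km/h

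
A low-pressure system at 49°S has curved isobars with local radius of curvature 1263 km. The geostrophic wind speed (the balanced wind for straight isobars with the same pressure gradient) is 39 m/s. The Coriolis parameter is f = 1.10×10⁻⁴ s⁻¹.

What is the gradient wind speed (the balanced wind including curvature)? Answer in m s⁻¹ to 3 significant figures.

Around a low, centrifugal force acts outward with Coriolis, so pressure-gradient force balances both:
(1/ρ)|∂P/∂n| = fV + V²/R  →  V² + fR·V − fR·V_g = 0
With fR = 1.10×10⁻⁴ × 1263×10³ m = 139 m/s:
V = [−fR + √((fR)² + 4 fR V_g)]/2 = [−139 + √(139² + 4×139×39)]/2 = 31.7 m/s
Subgeostrophic (V < V_g = 39 m/s), as expected around a low.

31.7 m s⁻¹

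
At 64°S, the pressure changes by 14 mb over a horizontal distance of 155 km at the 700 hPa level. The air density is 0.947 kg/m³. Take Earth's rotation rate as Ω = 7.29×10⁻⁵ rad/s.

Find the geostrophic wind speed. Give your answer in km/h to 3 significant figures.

262 km/h

Coriolis parameter at 64°S:
f = 2Ω sin φ = 2 × 7.29×10⁻⁵ × sin 64° = 1.31×10⁻⁴ s⁻¹
Pressure gradient: |∂P/∂n| = 1400 Pa / 155000 m = 9.03×10⁻³ Pa/m
Geostrophic balance (pressure-gradient force = Coriolis force):
V_g = (1/(fρ)) |∂P/∂n| = 9.03×10⁻³ / (1.31×10⁻⁴ × 0.947) = 72.8 m/s
Converting: 72.8 m/s × 3.6 = 262 km/h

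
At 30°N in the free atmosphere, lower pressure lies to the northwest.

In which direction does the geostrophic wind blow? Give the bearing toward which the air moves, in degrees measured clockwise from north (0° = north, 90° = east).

045°

The pressure-gradient force points toward the northwest (bearing 315°).
Geostrophic balance: in the Northern Hemisphere the Coriolis force deflects motion to the right, so the geostrophic wind blows 90° to the right of the pressure-gradient force (low pressure on the left).
Rotating 315° by 90° clockwise gives 045° — the wind blows toward the northeast.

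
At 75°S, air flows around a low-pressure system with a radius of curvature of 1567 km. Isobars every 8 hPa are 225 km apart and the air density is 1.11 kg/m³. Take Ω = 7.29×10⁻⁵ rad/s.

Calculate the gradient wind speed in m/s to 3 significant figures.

20.8 m/s

Coriolis parameter at 75°S:
f = 2Ω sin φ = 2 × 7.29×10⁻⁵ × sin 75° = 1.41×10⁻⁴ s⁻¹
Pressure gradient: |∂P/∂n| = 800 Pa / 225000 m = 3.56×10⁻³ Pa/m
Geostrophic speed: V_g = |∂P/∂n|/(fρ) = 3.56×10⁻³/(1.41×10⁻⁴ × 1.11) = 22.7 m/s
Around a low, centrifugal force acts outward with Coriolis, so pressure-gradient force balances both:
(1/ρ)|∂P/∂n| = fV + V²/R  →  V² + fR·V − fR·V_g = 0
With fR = 1.41×10⁻⁴ × 1567×10³ m = 221 m/s:
V = [−fR + √((fR)² + 4 fR V_g)]/2 = [−221 + √(221² + 4×221×22.7)]/2 = 20.8 m/s
Subgeostrophic (V < V_g = 22.7 m/s), as expected around a low.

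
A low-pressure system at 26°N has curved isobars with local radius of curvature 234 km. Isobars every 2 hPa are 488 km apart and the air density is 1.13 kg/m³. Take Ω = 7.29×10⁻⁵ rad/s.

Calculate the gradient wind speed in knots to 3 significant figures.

Coriolis parameter at 26°N:
f = 2Ω sin φ = 2 × 7.29×10⁻⁵ × sin 26° = 6.39×10⁻⁵ s⁻¹
Pressure gradient: |∂P/∂n| = 200 Pa / 488000 m = 4.10×10⁻⁴ Pa/m
Geostrophic speed: V_g = |∂P/∂n|/(fρ) = 4.10×10⁻⁴/(6.39×10⁻⁵ × 1.13) = 5.67 m/s
Around a low, centrifugal force acts outward with Coriolis, so pressure-gradient force balances both:
(1/ρ)|∂P/∂n| = fV + V²/R  →  V² + fR·V − fR·V_g = 0
With fR = 6.39×10⁻⁵ × 234×10³ m = 15.0 m/s:
V = [−fR + √((fR)² + 4 fR V_g)]/2 = [−15.0 + √(15.0² + 4×15.0×5.67)]/2 = 4.39 m/s
Subgeostrophic (V < V_g = 5.67 m/s), as expected around a low.
Converting: 4.39 m/s × 1.944 = 8.53 knots

8.53 knots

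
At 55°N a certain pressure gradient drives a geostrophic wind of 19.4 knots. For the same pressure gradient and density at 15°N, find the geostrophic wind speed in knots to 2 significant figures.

61 knots

With the same pressure gradient and density, V_g ∝ 1/f ∝ 1/sin φ.
V₂ = V₁ · sin φ₁ / sin φ₂ = 19.4 × sin 55° / sin 15°
V₂ = 19.4 × 0.8192/0.2588 = 61 knots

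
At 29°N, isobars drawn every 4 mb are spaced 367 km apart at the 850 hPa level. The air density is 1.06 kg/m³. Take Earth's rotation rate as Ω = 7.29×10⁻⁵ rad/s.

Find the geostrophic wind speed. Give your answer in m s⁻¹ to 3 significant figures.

Coriolis parameter at 29°N:
f = 2Ω sin φ = 2 × 7.29×10⁻⁵ × sin 29° = 7.07×10⁻⁵ s⁻¹
Pressure gradient: |∂P/∂n| = 400 Pa / 367000 m = 1.09×10⁻³ Pa/m
Geostrophic balance (pressure-gradient force = Coriolis force):
V_g = (1/(fρ)) |∂P/∂n| = 1.09×10⁻³ / (7.07×10⁻⁵ × 1.06) = 14.5 m/s

14.5 m s⁻¹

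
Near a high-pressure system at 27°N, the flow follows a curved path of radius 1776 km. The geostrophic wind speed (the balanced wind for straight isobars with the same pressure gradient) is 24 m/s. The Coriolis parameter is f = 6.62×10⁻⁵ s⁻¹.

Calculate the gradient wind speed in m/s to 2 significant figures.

Around a high, pressure-gradient force acts outward with centrifugal, so Coriolis balances both:
fV = (1/ρ)|∂P/∂n| + V²/R  →  V² − fR·V + fR·V_g = 0
With fR = 6.62×10⁻⁵ × 1776×10³ m = 118 m/s:
V = [fR − √((fR)² − 4 fR V_g)]/2 = [118 − √(118² − 4×118×24)]/2 = 33.6 m/s
Supergeostrophic (V > V_g = 24 m/s), as expected around a high.

34 m/s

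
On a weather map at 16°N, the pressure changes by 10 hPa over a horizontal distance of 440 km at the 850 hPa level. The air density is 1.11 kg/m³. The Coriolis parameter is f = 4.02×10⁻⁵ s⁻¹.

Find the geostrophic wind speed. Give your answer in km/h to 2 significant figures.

180 km/h

Pressure gradient: |∂P/∂n| = 1000 Pa / 440000 m = 2.27×10⁻³ Pa/m
Geostrophic balance (pressure-gradient force = Coriolis force):
V_g = (1/(fρ)) |∂P/∂n| = 2.27×10⁻³ / (4.02×10⁻⁵ × 1.11) = 50.9 m/s
Converting: 50.9 m/s × 3.6 = 180 km/h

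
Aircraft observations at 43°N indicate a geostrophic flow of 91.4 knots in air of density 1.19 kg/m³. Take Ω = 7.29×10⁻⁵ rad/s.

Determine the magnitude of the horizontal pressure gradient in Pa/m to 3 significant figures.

5.56×10⁻³ Pa/m

Coriolis parameter at 43°N:
f = 2Ω sin φ = 2 × 7.29×10⁻⁵ × sin 43° = 9.94×10⁻⁵ s⁻¹
Wind speed in SI: 91.4 knots = 47.0 m/s
Geostrophic balance rearranged: |∂P/∂n| = f ρ V_g
|∂P/∂n| = 9.94×10⁻⁵ × 1.19 × 47.0 = 5.56×10⁻³ Pa/m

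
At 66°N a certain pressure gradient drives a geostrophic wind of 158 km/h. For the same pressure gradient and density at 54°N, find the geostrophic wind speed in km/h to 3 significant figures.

With the same pressure gradient and density, V_g ∝ 1/f ∝ 1/sin φ.
V₂ = V₁ · sin φ₁ / sin φ₂ = 158 × sin 66° / sin 54°
V₂ = 158 × 0.9135/0.8090 = 178 km/h

178 km/h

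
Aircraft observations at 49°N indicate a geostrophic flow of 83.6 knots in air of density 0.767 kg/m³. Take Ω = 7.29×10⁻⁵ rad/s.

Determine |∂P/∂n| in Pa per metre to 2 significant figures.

Coriolis parameter at 49°N:
f = 2Ω sin φ = 2 × 7.29×10⁻⁵ × sin 49° = 1.10×10⁻⁴ s⁻¹
Wind speed in SI: 83.6 knots = 43.0 m/s
Geostrophic balance rearranged: |∂P/∂n| = f ρ V_g
|∂P/∂n| = 1.10×10⁻⁴ × 0.767 × 43.0 = 3.63×10⁻³ Pa/m

3.6×10⁻³ Pa/m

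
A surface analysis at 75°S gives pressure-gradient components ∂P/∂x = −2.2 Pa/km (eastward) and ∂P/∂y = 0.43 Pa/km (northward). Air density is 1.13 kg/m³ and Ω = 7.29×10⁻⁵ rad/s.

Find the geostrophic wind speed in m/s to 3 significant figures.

14.1 m/s

Coriolis parameter at 75°S:
f = 2Ω sin φ = 2 × 7.29×10⁻⁵ × sin 75° = 1.41×10⁻⁴ s⁻¹
In the Southern Hemisphere f is negative: f = −1.41×10⁻⁴ s⁻¹.
Component geostrophic relations (x east, y north):
u_g = −(1/(fρ)) ∂P/∂y,  v_g = (1/(fρ)) ∂P/∂x
u_g = −(0.43×10⁻³)/(−1.41×10⁻⁴ × 1.13) = 2.70 m/s;  v_g = (−2.2×10⁻³)/(−1.41×10⁻⁴ × 1.13) = 13.8 m/s
|V_g| = √(u_g² + v_g²) = 14.1 m/s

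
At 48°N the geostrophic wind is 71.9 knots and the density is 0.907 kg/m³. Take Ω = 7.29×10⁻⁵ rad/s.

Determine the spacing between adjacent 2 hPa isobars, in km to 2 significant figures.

Coriolis parameter at 48°N:
f = 2Ω sin φ = 2 × 7.29×10⁻⁵ × sin 48° = 1.08×10⁻⁴ s⁻¹
Wind speed in SI: 71.9 knots = 37.0 m/s
Geostrophic balance rearranged: |∂P/∂n| = f ρ V_g
|∂P/∂n| = 1.08×10⁻⁴ × 0.907 × 37.0 = 3.64×10⁻³ Pa/m
Isobar spacing: Δn = ΔP/|∂P/∂n| = 200 Pa / 3.64×10⁻³ Pa/m = 55021 m ≈ 55 km

55 km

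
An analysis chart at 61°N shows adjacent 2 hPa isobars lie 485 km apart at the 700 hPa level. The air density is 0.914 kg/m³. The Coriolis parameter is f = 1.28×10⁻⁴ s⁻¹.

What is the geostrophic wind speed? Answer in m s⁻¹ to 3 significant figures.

Pressure gradient: |∂P/∂n| = 200 Pa / 485000 m = 4.12×10⁻⁴ Pa/m
Geostrophic balance (pressure-gradient force = Coriolis force):
V_g = (1/(fρ)) |∂P/∂n| = 4.12×10⁻⁴ / (1.28×10⁻⁴ × 0.914) = 3.52 m/s

3.52 m s⁻¹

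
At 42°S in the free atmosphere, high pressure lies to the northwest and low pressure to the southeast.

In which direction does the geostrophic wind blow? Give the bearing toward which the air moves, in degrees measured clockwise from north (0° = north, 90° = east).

The pressure-gradient force points toward the southeast (bearing 135°).
Geostrophic balance: in the Southern Hemisphere the Coriolis force deflects motion to the left, so the geostrophic wind blows 90° to the left of the pressure-gradient force (low pressure on the right).
Rotating 135° by 90° counterclockwise gives 045° — the wind blows toward the northeast.

045°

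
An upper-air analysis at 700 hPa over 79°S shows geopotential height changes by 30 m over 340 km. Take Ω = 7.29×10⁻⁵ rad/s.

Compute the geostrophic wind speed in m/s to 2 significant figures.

Coriolis parameter at 79°S:
f = 2Ω sin φ = 2 × 7.29×10⁻⁵ × sin 79° = 1.43×10⁻⁴ s⁻¹
Height gradient: |∂Z/∂n| = 30 m / 340000 m = 8.82×10⁻⁵
On a pressure surface, geostrophic balance gives V_g = (g/f)|∂Z/∂n|:
V_g = 9.81 × 8.82×10⁻⁵ / 1.43×10⁻⁴ = 6.05 m/s

6.0 m/s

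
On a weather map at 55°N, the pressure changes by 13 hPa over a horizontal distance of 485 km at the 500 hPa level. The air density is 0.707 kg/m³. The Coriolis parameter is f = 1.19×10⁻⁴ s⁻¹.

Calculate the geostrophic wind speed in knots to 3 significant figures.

61.9 knots

Pressure gradient: |∂P/∂n| = 1300 Pa / 485000 m = 2.68×10⁻³ Pa/m
Geostrophic balance (pressure-gradient force = Coriolis force):
V_g = (1/(fρ)) |∂P/∂n| = 2.68×10⁻³ / (1.19×10⁻⁴ × 0.707) = 31.9 m/s
Converting: 31.9 m/s × 1.944 = 61.9 knots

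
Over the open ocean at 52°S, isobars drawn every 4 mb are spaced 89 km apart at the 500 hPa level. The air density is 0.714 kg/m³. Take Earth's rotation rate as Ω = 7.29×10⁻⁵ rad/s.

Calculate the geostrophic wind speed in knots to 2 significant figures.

110 knots

Coriolis parameter at 52°S:
f = 2Ω sin φ = 2 × 7.29×10⁻⁵ × sin 52° = 1.15×10⁻⁴ s⁻¹
Pressure gradient: |∂P/∂n| = 400 Pa / 89000 m = 4.49×10⁻³ Pa/m
Geostrophic balance (pressure-gradient force = Coriolis force):
V_g = (1/(fρ)) |∂P/∂n| = 4.49×10⁻³ / (1.15×10⁻⁴ × 0.714) = 54.8 m/s
Converting: 54.8 m/s × 1.944 = 110 knots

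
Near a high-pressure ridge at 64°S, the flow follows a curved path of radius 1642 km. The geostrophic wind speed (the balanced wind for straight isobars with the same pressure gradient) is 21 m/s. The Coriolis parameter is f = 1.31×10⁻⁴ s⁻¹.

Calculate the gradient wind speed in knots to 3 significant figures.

45.8 knots

Around a high, pressure-gradient force acts outward with centrifugal, so Coriolis balances both:
fV = (1/ρ)|∂P/∂n| + V²/R  →  V² − fR·V + fR·V_g = 0
With fR = 1.31×10⁻⁴ × 1642×10³ m = 215 m/s:
V = [fR − √((fR)² − 4 fR V_g)]/2 = [215 − √(215² − 4×215×21)]/2 = 23.6 m/s
Supergeostrophic (V > V_g = 21 m/s), as expected around a high.
Converting: 23.6 m/s × 1.944 = 45.8 knots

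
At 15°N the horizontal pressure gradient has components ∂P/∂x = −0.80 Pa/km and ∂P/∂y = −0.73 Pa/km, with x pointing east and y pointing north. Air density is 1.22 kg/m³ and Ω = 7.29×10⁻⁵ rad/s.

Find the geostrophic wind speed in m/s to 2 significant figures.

24 m/s

Coriolis parameter at 15°N:
f = 2Ω sin φ = 2 × 7.29×10⁻⁵ × sin 15° = 3.77×10⁻⁵ s⁻¹
Component geostrophic relations (x east, y north):
u_g = −(1/(fρ)) ∂P/∂y,  v_g = (1/(fρ)) ∂P/∂x
u_g = −(−0.73×10⁻³)/(3.77×10⁻⁵ × 1.22) = 15.9 m/s;  v_g = (−0.80×10⁻³)/(3.77×10⁻⁵ × 1.22) = −17.4 m/s
|V_g| = √(u_g² + v_g²) = 23.5 m/s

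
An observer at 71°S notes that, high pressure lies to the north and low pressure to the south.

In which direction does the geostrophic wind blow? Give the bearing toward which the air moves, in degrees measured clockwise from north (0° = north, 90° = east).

The pressure-gradient force points toward the south (bearing 180°).
Geostrophic balance: in the Southern Hemisphere the Coriolis force deflects motion to the left, so the geostrophic wind blows 90° to the left of the pressure-gradient force (low pressure on the right).
Rotating 180° by 90° counterclockwise gives 090° — the wind blows toward the east.

090°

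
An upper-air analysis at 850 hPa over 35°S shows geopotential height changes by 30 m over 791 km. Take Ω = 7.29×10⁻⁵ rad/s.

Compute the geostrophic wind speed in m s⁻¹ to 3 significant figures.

4.45 m s⁻¹

Coriolis parameter at 35°S:
f = 2Ω sin φ = 2 × 7.29×10⁻⁵ × sin 35° = 8.36×10⁻⁵ s⁻¹
Height gradient: |∂Z/∂n| = 30 m / 791000 m = 3.79×10⁻⁵
On a pressure surface, geostrophic balance gives V_g = (g/f)|∂Z/∂n|:
V_g = 9.81 × 3.79×10⁻⁵ / 8.36×10⁻⁵ = 4.45 m/s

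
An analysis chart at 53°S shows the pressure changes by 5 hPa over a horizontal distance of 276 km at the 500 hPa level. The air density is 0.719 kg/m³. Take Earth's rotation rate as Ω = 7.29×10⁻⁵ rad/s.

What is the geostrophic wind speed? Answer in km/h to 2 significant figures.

78 km/h

Coriolis parameter at 53°S:
f = 2Ω sin φ = 2 × 7.29×10⁻⁵ × sin 53° = 1.16×10⁻⁴ s⁻¹
Pressure gradient: |∂P/∂n| = 500 Pa / 276000 m = 1.81×10⁻³ Pa/m
Geostrophic balance (pressure-gradient force = Coriolis force):
V_g = (1/(fρ)) |∂P/∂n| = 1.81×10⁻³ / (1.16×10⁻⁴ × 0.719) = 21.6 m/s
Converting: 21.6 m/s × 3.6 = 78 km/h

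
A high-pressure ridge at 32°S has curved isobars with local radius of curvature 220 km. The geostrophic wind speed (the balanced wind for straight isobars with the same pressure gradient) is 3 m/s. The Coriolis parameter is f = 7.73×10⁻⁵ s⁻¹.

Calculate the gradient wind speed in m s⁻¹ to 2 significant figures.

3.9 m s⁻¹

Around a high, pressure-gradient force acts outward with centrifugal, so Coriolis balances both:
fV = (1/ρ)|∂P/∂n| + V²/R  →  V² − fR·V + fR·V_g = 0
With fR = 7.73×10⁻⁵ × 220×10³ m = 17.0 m/s:
V = [fR − √((fR)² − 4 fR V_g)]/2 = [17.0 − √(17.0² − 4×17.0×3)]/2 = 3.89 m/s
Supergeostrophic (V > V_g = 3 m/s), as expected around a high.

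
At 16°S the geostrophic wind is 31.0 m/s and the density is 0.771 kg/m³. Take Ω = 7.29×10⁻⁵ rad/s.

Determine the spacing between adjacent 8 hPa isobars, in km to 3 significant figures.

833 km

Coriolis parameter at 16°S:
f = 2Ω sin φ = 2 × 7.29×10⁻⁵ × sin 16° = 4.02×10⁻⁵ s⁻¹
Geostrophic balance rearranged: |∂P/∂n| = f ρ V_g
|∂P/∂n| = 4.02×10⁻⁵ × 0.771 × 31.0 = 9.61×10⁻⁴ Pa/m
Isobar spacing: Δn = ΔP/|∂P/∂n| = 800 Pa / 9.61×10⁻⁴ Pa/m = 832872 m ≈ 833 km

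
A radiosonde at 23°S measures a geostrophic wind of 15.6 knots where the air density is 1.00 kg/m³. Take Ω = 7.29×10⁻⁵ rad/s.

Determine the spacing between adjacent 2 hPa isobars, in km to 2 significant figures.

440 km

Coriolis parameter at 23°S:
f = 2Ω sin φ = 2 × 7.29×10⁻⁵ × sin 23° = 5.70×10⁻⁵ s⁻¹
Wind speed in SI: 15.6 knots = 8.03 m/s
Geostrophic balance rearranged: |∂P/∂n| = f ρ V_g
|∂P/∂n| = 5.70×10⁻⁵ × 1.00 × 8.03 = 4.57×10⁻⁴ Pa/m
Isobar spacing: Δn = ΔP/|∂P/∂n| = 200 Pa / 4.57×10⁻⁴ Pa/m = 437453 m ≈ 440 km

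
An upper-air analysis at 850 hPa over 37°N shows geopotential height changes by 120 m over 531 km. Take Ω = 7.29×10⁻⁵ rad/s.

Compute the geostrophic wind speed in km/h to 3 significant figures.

91.0 km/h

Coriolis parameter at 37°N:
f = 2Ω sin φ = 2 × 7.29×10⁻⁵ × sin 37° = 8.77×10⁻⁵ s⁻¹
Height gradient: |∂Z/∂n| = 120 m / 531000 m = 2.26×10⁻⁴
On a pressure surface, geostrophic balance gives V_g = (g/f)|∂Z/∂n|:
V_g = 9.81 × 2.26×10⁻⁴ / 8.77×10⁻⁵ = 25.3 m/s
Converting: 25.3 m/s × 3.6 = 91.0 km/h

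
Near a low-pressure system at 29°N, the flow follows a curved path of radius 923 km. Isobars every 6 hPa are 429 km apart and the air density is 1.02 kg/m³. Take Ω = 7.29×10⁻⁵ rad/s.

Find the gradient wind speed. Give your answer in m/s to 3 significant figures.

Coriolis parameter at 29°N:
f = 2Ω sin φ = 2 × 7.29×10⁻⁵ × sin 29° = 7.07×10⁻⁵ s⁻¹
Pressure gradient: |∂P/∂n| = 600 Pa / 429000 m = 1.40×10⁻³ Pa/m
Geostrophic speed: V_g = |∂P/∂n|/(fρ) = 1.40×10⁻³/(7.07×10⁻⁵ × 1.02) = 19.4 m/s
Around a low, centrifugal force acts outward with Coriolis, so pressure-gradient force balances both:
(1/ρ)|∂P/∂n| = fV + V²/R  →  V² + fR·V − fR·V_g = 0
With fR = 7.07×10⁻⁵ × 923×10³ m = 65.2 m/s:
V = [−fR + √((fR)² + 4 fR V_g)]/2 = [−65.2 + √(65.2² + 4×65.2×19.4)]/2 = 15.6 m/s
Subgeostrophic (V < V_g = 19.4 m/s), as expected around a low.

15.6 m/s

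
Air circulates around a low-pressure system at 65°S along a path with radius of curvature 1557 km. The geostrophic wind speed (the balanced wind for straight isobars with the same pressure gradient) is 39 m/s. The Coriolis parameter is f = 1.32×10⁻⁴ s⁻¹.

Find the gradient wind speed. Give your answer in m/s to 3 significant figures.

Around a low, centrifugal force acts outward with Coriolis, so pressure-gradient force balances both:
(1/ρ)|∂P/∂n| = fV + V²/R  →  V² + fR·V − fR·V_g = 0
With fR = 1.32×10⁻⁴ × 1557×10³ m = 206 m/s:
V = [−fR + √((fR)² + 4 fR V_g)]/2 = [−206 + √(206² + 4×206×39)]/2 = 33.5 m/s
Subgeostrophic (V < V_g = 39 m/s), as expected around a low.

33.5 m/s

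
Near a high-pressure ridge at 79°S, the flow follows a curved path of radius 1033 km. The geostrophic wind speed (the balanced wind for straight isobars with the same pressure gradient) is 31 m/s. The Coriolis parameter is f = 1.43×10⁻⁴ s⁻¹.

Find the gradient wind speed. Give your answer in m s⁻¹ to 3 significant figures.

44.3 m s⁻¹

Around a high, pressure-gradient force acts outward with centrifugal, so Coriolis balances both:
fV = (1/ρ)|∂P/∂n| + V²/R  →  V² − fR·V + fR·V_g = 0
With fR = 1.43×10⁻⁴ × 1033×10³ m = 148 m/s:
V = [fR − √((fR)² − 4 fR V_g)]/2 = [148 − √(148² − 4×148×31)]/2 = 44.3 m/s
Supergeostrophic (V > V_g = 31 m/s), as expected around a high.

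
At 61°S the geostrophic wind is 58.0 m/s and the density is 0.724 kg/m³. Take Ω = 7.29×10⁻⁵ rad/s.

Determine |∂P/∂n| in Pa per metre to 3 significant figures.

5.35×10⁻³ Pa/m

Coriolis parameter at 61°S:
f = 2Ω sin φ = 2 × 7.29×10⁻⁵ × sin 61° = 1.28×10⁻⁴ s⁻¹
Geostrophic balance rearranged: |∂P/∂n| = f ρ V_g
|∂P/∂n| = 1.28×10⁻⁴ × 0.724 × 58.0 = 5.35×10⁻³ Pa/m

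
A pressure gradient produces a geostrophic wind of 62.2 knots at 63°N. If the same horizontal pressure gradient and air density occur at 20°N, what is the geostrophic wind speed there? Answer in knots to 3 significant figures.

With the same pressure gradient and density, V_g ∝ 1/f ∝ 1/sin φ.
V₂ = V₁ · sin φ₁ / sin φ₂ = 62.2 × sin 63° / sin 20°
V₂ = 62.2 × 0.8910/0.3420 = 162 knots

162 knots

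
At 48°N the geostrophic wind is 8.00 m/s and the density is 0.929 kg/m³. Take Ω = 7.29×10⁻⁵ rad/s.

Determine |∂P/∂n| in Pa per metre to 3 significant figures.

8.05×10⁻⁴ Pa/m

Coriolis parameter at 48°N:
f = 2Ω sin φ = 2 × 7.29×10⁻⁵ × sin 48° = 1.08×10⁻⁴ s⁻¹
Geostrophic balance rearranged: |∂P/∂n| = f ρ V_g
|∂P/∂n| = 1.08×10⁻⁴ × 0.929 × 8.00 = 8.05×10⁻⁴ Pa/m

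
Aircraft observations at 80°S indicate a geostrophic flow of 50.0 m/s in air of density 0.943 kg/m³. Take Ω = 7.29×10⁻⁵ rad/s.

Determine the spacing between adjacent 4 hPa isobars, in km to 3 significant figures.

Coriolis parameter at 80°S:
f = 2Ω sin φ = 2 × 7.29×10⁻⁵ × sin 80° = 1.44×10⁻⁴ s⁻¹
Geostrophic balance rearranged: |∂P/∂n| = f ρ V_g
|∂P/∂n| = 1.44×10⁻⁴ × 0.943 × 50.0 = 6.77×10⁻³ Pa/m
Isobar spacing: Δn = ΔP/|∂P/∂n| = 400 Pa / 6.77×10⁻³ Pa/m = 59084 m ≈ 59.1 km

59.1 km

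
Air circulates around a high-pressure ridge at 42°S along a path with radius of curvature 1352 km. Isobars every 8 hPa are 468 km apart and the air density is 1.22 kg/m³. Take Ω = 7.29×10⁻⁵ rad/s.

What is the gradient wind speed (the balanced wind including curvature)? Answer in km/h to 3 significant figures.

59.0 km/h

Coriolis parameter at 42°S:
f = 2Ω sin φ = 2 × 7.29×10⁻⁵ × sin 42° = 9.76×10⁻⁵ s⁻¹
Pressure gradient: |∂P/∂n| = 800 Pa / 468000 m = 1.71×10⁻³ Pa/m
Geostrophic speed: V_g = |∂P/∂n|/(fρ) = 1.71×10⁻³/(9.76×10⁻⁵ × 1.22) = 14.4 m/s
Around a high, pressure-gradient force acts outward with centrifugal, so Coriolis balances both:
fV = (1/ρ)|∂P/∂n| + V²/R  →  V² − fR·V + fR·V_g = 0
With fR = 9.76×10⁻⁵ × 1352×10³ m = 132 m/s:
V = [fR − √((fR)² − 4 fR V_g)]/2 = [132 − √(132² − 4×132×14.4)]/2 = 16.4 m/s
Supergeostrophic (V > V_g = 14.4 m/s), as expected around a high.
Converting: 16.4 m/s × 3.6 = 59.0 km/h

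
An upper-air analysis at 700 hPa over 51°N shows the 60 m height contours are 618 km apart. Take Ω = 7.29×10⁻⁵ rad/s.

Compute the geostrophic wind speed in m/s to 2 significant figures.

8.4 m/s

Coriolis parameter at 51°N:
f = 2Ω sin φ = 2 × 7.29×10⁻⁵ × sin 51° = 1.13×10⁻⁴ s⁻¹
Height gradient: |∂Z/∂n| = 60 m / 618000 m = 9.71×10⁻⁵
On a pressure surface, geostrophic balance gives V_g = (g/f)|∂Z/∂n|:
V_g = 9.81 × 9.71×10⁻⁵ / 1.13×10⁻⁴ = 8.41 m/s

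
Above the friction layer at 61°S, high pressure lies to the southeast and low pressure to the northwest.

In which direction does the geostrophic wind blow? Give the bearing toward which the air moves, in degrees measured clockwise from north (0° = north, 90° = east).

225°

The pressure-gradient force points toward the northwest (bearing 315°).
Geostrophic balance: in the Southern Hemisphere the Coriolis force deflects motion to the left, so the geostrophic wind blows 90° to the left of the pressure-gradient force (low pressure on the right).
Rotating 315° by 90° counterclockwise gives 225° — the wind blows toward the southwest.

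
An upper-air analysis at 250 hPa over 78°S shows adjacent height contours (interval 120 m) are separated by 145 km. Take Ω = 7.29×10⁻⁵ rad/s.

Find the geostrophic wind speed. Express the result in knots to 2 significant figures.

Coriolis parameter at 78°S:
f = 2Ω sin φ = 2 × 7.29×10⁻⁵ × sin 78° = 1.43×10⁻⁴ s⁻¹
Height gradient: |∂Z/∂n| = 120 m / 145000 m = 8.28×10⁻⁴
On a pressure surface, geostrophic balance gives V_g = (g/f)|∂Z/∂n|:
V_g = 9.81 × 8.28×10⁻⁴ / 1.43×10⁻⁴ = 56.9 m/s
Converting: 56.9 m/s × 1.944 = 110 knots

110 knots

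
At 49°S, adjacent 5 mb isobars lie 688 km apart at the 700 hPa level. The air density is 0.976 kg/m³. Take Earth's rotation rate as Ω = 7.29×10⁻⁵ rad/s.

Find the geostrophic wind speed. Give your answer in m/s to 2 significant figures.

6.8 m/s

Coriolis parameter at 49°S:
f = 2Ω sin φ = 2 × 7.29×10⁻⁵ × sin 49° = 1.10×10⁻⁴ s⁻¹
Pressure gradient: |∂P/∂n| = 500 Pa / 688000 m = 7.27×10⁻⁴ Pa/m
Geostrophic balance (pressure-gradient force = Coriolis force):
V_g = (1/(fρ)) |∂P/∂n| = 7.27×10⁻⁴ / (1.10×10⁻⁴ × 0.976) = 6.77 m/s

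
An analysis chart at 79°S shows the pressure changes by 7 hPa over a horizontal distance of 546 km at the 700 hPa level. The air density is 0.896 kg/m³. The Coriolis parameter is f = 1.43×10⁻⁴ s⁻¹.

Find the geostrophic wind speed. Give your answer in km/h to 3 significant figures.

Pressure gradient: |∂P/∂n| = 700 Pa / 546000 m = 1.28×10⁻³ Pa/m
Geostrophic balance (pressure-gradient force = Coriolis force):
V_g = (1/(fρ)) |∂P/∂n| = 1.28×10⁻³ / (1.43×10⁻⁴ × 0.896) = 10.0 m/s
Converting: 10.0 m/s × 3.6 = 36.0 km/h

36.0 km/h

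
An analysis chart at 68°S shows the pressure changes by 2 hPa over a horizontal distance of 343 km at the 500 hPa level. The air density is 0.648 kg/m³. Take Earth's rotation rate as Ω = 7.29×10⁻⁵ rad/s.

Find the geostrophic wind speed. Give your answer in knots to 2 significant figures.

Coriolis parameter at 68°S:
f = 2Ω sin φ = 2 × 7.29×10⁻⁵ × sin 68° = 1.35×10⁻⁴ s⁻¹
Pressure gradient: |∂P/∂n| = 200 Pa / 343000 m = 5.83×10⁻⁴ Pa/m
Geostrophic balance (pressure-gradient force = Coriolis force):
V_g = (1/(fρ)) |∂P/∂n| = 5.83×10⁻⁴ / (1.35×10⁻⁴ × 0.648) = 6.66 m/s
Converting: 6.66 m/s × 1.944 = 13 knots

13 knots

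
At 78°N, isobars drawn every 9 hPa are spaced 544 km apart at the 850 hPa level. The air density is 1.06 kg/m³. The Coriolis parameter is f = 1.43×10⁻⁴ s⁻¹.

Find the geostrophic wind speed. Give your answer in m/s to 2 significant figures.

11 m/s

Pressure gradient: |∂P/∂n| = 900 Pa / 544000 m = 1.65×10⁻³ Pa/m
Geostrophic balance (pressure-gradient force = Coriolis force):
V_g = (1/(fρ)) |∂P/∂n| = 1.65×10⁻³ / (1.43×10⁻⁴ × 1.06) = 10.9 m/s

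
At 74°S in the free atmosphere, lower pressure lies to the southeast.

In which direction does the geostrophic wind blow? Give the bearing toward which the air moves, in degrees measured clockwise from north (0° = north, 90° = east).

045°

The pressure-gradient force points toward the southeast (bearing 135°).
Geostrophic balance: in the Southern Hemisphere the Coriolis force deflects motion to the left, so the geostrophic wind blows 90° to the left of the pressure-gradient force (low pressure on the right).
Rotating 135° by 90° counterclockwise gives 045° — the wind blows toward the northeast.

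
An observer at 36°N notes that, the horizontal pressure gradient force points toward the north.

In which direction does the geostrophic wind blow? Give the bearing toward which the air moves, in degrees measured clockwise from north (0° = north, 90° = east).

The pressure-gradient force points toward the north (bearing 000°).
Geostrophic balance: in the Northern Hemisphere the Coriolis force deflects motion to the right, so the geostrophic wind blows 90° to the right of the pressure-gradient force (low pressure on the left).
Rotating 000° by 90° clockwise gives 090° — the wind blows toward the east.

090°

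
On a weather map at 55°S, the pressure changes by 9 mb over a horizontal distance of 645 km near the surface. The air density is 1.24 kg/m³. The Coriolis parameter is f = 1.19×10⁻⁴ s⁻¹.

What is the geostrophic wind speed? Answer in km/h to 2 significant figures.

Pressure gradient: |∂P/∂n| = 900 Pa / 645000 m = 1.40×10⁻³ Pa/m
Geostrophic balance (pressure-gradient force = Coriolis force):
V_g = (1/(fρ)) |∂P/∂n| = 1.40×10⁻³ / (1.19×10⁻⁴ × 1.24) = 9.46 m/s
Converting: 9.46 m/s × 3.6 = 34 km/h

34 km/h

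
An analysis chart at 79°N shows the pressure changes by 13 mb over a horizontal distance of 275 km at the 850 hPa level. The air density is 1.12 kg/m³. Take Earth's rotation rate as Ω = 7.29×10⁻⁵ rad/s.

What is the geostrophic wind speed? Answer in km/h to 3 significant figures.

Coriolis parameter at 79°N:
f = 2Ω sin φ = 2 × 7.29×10⁻⁵ × sin 79° = 1.43×10⁻⁴ s⁻¹
Pressure gradient: |∂P/∂n| = 1300 Pa / 275000 m = 4.73×10⁻³ Pa/m
Geostrophic balance (pressure-gradient force = Coriolis force):
V_g = (1/(fρ)) |∂P/∂n| = 4.73×10⁻³ / (1.43×10⁻⁴ × 1.12) = 29.5 m/s
Converting: 29.5 m/s × 3.6 = 106 km/h

106 km/h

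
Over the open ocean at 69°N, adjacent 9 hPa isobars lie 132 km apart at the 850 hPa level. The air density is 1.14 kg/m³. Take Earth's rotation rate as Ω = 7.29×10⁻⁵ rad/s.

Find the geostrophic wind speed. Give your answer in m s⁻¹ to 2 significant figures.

44 m s⁻¹

Coriolis parameter at 69°N:
f = 2Ω sin φ = 2 × 7.29×10⁻⁵ × sin 69° = 1.36×10⁻⁴ s⁻¹
Pressure gradient: |∂P/∂n| = 900 Pa / 132000 m = 6.82×10⁻³ Pa/m
Geostrophic balance (pressure-gradient force = Coriolis force):
V_g = (1/(fρ)) |∂P/∂n| = 6.82×10⁻³ / (1.36×10⁻⁴ × 1.14) = 43.9 m/s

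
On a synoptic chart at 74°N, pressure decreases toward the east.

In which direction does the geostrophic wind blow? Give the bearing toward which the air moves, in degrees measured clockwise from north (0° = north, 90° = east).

180°

The pressure-gradient force points toward the east (bearing 090°).
Geostrophic balance: in the Northern Hemisphere the Coriolis force deflects motion to the right, so the geostrophic wind blows 90° to the right of the pressure-gradient force (low pressure on the left).
Rotating 090° by 90° clockwise gives 180° — the wind blows toward the south.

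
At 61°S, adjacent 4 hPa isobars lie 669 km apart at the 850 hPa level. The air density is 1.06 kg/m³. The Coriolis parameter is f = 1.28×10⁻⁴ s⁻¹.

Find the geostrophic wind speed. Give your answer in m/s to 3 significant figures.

4.41 m/s

Pressure gradient: |∂P/∂n| = 400 Pa / 669000 m = 5.98×10⁻⁴ Pa/m
Geostrophic balance (pressure-gradient force = Coriolis force):
V_g = (1/(fρ)) |∂P/∂n| = 5.98×10⁻⁴ / (1.28×10⁻⁴ × 1.06) = 4.41 m/s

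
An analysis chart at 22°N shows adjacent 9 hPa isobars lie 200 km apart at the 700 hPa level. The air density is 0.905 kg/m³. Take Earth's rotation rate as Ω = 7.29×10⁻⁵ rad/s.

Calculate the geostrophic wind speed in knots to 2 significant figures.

180 knots

Coriolis parameter at 22°N:
f = 2Ω sin φ = 2 × 7.29×10⁻⁵ × sin 22° = 5.46×10⁻⁵ s⁻¹
Pressure gradient: |∂P/∂n| = 900 Pa / 200000 m = 4.50×10⁻³ Pa/m
Geostrophic balance (pressure-gradient force = Coriolis force):
V_g = (1/(fρ)) |∂P/∂n| = 4.50×10⁻³ / (5.46×10⁻⁵ × 0.905) = 91.0 m/s
Converting: 91.0 m/s × 1.944 = 180 knots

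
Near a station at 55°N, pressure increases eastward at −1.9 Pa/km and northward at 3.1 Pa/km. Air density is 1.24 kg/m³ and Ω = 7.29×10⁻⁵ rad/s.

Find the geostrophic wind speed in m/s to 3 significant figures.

24.6 m/s

Coriolis parameter at 55°N:
f = 2Ω sin φ = 2 × 7.29×10⁻⁵ × sin 55° = 1.19×10⁻⁴ s⁻¹
Component geostrophic relations (x east, y north):
u_g = −(1/(fρ)) ∂P/∂y,  v_g = (1/(fρ)) ∂P/∂x
u_g = −(3.1×10⁻³)/(1.19×10⁻⁴ × 1.24) = −20.9 m/s;  v_g = (−1.9×10⁻³)/(1.19×10⁻⁴ × 1.24) = −12.8 m/s
|V_g| = √(u_g² + v_g²) = 24.6 m/s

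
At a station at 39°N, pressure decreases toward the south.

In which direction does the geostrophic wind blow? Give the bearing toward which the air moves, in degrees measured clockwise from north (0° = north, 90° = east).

270°

The pressure-gradient force points toward the south (bearing 180°).
Geostrophic balance: in the Northern Hemisphere the Coriolis force deflects motion to the right, so the geostrophic wind blows 90° to the right of the pressure-gradient force (low pressure on the left).
Rotating 180° by 90° clockwise gives 270° — the wind blows toward the west.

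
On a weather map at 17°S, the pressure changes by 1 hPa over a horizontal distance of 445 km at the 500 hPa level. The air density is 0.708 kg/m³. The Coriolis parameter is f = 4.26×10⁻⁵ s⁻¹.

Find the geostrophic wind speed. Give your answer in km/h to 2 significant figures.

Pressure gradient: |∂P/∂n| = 100 Pa / 445000 m = 2.25×10⁻⁴ Pa/m
Geostrophic balance (pressure-gradient force = Coriolis force):
V_g = (1/(fρ)) |∂P/∂n| = 2.25×10⁻⁴ / (4.26×10⁻⁵ × 0.708) = 7.45 m/s
Converting: 7.45 m/s × 3.6 = 27 km/h

27 km/h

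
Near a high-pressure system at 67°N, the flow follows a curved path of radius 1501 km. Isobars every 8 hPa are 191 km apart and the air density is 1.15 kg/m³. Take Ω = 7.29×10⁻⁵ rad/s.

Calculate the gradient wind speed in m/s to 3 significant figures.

Coriolis parameter at 67°N:
f = 2Ω sin φ = 2 × 7.29×10⁻⁵ × sin 67° = 1.34×10⁻⁴ s⁻¹
Pressure gradient: |∂P/∂n| = 800 Pa / 191000 m = 4.19×10⁻³ Pa/m
Geostrophic speed: V_g = |∂P/∂n|/(fρ) = 4.19×10⁻³/(1.34×10⁻⁴ × 1.15) = 27.1 m/s
Around a high, pressure-gradient force acts outward with centrifugal, so Coriolis balances both:
fV = (1/ρ)|∂P/∂n| + V²/R  →  V² − fR·V + fR·V_g = 0
With fR = 1.34×10⁻⁴ × 1501×10³ m = 201 m/s:
V = [fR − √((fR)² − 4 fR V_g)]/2 = [201 − √(201² − 4×201×27.1)]/2 = 32.3 m/s
Supergeostrophic (V > V_g = 27.1 m/s), as expected around a high.

32.3 m/s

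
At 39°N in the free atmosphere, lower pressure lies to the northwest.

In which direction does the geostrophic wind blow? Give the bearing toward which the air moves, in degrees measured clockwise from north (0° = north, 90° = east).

The pressure-gradient force points toward the northwest (bearing 315°).
Geostrophic balance: in the Northern Hemisphere the Coriolis force deflects motion to the right, so the geostrophic wind blows 90° to the right of the pressure-gradient force (low pressure on the left).
Rotating 315° by 90° clockwise gives 045° — the wind blows toward the northeast.

045°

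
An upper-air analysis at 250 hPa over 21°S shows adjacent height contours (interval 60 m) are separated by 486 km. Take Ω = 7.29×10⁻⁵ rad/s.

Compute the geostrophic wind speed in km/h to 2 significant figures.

83 km/h

Coriolis parameter at 21°S:
f = 2Ω sin φ = 2 × 7.29×10⁻⁵ × sin 21° = 5.23×10⁻⁵ s⁻¹
Height gradient: |∂Z/∂n| = 60 m / 486000 m = 1.23×10⁻⁴
On a pressure surface, geostrophic balance gives V_g = (g/f)|∂Z/∂n|:
V_g = 9.81 × 1.23×10⁻⁴ / 5.23×10⁻⁵ = 23.2 m/s
Converting: 23.2 m/s × 3.6 = 83 km/h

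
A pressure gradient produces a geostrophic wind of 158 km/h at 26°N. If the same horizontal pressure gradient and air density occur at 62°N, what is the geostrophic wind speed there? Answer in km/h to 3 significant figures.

With the same pressure gradient and density, V_g ∝ 1/f ∝ 1/sin φ.
V₂ = V₁ · sin φ₁ / sin φ₂ = 158 × sin 26° / sin 62°
V₂ = 158 × 0.4384/0.8829 = 78.4 km/h

78.4 km/h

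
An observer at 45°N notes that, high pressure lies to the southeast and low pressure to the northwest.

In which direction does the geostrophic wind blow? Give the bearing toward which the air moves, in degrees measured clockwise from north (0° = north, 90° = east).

045°

The pressure-gradient force points toward the northwest (bearing 315°).
Geostrophic balance: in the Northern Hemisphere the Coriolis force deflects motion to the right, so the geostrophic wind blows 90° to the right of the pressure-gradient force (low pressure on the left).
Rotating 315° by 90° clockwise gives 045° — the wind blows toward the northeast.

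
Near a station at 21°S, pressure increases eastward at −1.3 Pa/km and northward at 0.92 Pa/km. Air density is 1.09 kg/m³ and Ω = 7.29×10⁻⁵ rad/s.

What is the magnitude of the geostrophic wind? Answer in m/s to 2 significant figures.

Coriolis parameter at 21°S:
f = 2Ω sin φ = 2 × 7.29×10⁻⁵ × sin 21° = 5.23×10⁻⁵ s⁻¹
In the Southern Hemisphere f is negative: f = −5.23×10⁻⁵ s⁻¹.
Component geostrophic relations (x east, y north):
u_g = −(1/(fρ)) ∂P/∂y,  v_g = (1/(fρ)) ∂P/∂x
u_g = −(0.92×10⁻³)/(−5.23×10⁻⁵ × 1.09) = 16.2 m/s;  v_g = (−1.3×10⁻³)/(−5.23×10⁻⁵ × 1.09) = 22.8 m/s
|V_g| = √(u_g² + v_g²) = 28.0 m/s

28 m/s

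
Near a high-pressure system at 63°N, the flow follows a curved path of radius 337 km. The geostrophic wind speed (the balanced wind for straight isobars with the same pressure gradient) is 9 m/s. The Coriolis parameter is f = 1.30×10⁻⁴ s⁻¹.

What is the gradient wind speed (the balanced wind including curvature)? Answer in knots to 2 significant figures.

Around a high, pressure-gradient force acts outward with centrifugal, so Coriolis balances both:
fV = (1/ρ)|∂P/∂n| + V²/R  →  V² − fR·V + fR·V_g = 0
With fR = 1.30×10⁻⁴ × 337×10³ m = 43.8 m/s:
V = [fR − √((fR)² − 4 fR V_g)]/2 = [43.8 − √(43.8² − 4×43.8×9)]/2 = 12.7 m/s
Supergeostrophic (V > V_g = 9 m/s), as expected around a high.
Converting: 12.7 m/s × 1.944 = 25 knots

25 knots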